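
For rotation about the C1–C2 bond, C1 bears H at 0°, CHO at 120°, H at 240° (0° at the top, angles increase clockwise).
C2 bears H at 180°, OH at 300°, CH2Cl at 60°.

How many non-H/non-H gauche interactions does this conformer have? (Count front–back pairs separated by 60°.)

1

Non-H gauche pairs: CHO(120°)/CH2Cl(60°) — 1 interaction.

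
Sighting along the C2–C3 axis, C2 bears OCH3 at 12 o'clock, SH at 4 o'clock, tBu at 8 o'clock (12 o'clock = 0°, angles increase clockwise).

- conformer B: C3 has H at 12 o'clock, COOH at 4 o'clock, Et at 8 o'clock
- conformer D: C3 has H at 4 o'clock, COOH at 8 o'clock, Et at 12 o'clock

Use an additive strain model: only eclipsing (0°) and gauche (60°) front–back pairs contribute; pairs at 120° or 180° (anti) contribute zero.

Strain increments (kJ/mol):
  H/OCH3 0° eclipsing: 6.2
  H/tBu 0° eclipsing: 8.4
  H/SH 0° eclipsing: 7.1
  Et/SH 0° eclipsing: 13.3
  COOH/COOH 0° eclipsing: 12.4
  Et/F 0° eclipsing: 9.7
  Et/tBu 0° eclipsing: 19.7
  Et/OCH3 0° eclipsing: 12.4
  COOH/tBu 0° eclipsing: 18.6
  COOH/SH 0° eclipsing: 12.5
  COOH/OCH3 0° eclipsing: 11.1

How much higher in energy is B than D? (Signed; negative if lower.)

B is eclipsed. OCH3 at 0° is eclipsed with H at 0° (6.2); SH at 120° is eclipsed with COOH at 120° (12.5); tBu at 240° is eclipsed with Et at 240° (19.7). Total 38.4 kJ/mol.
D is eclipsed. OCH3 at 0° is eclipsed with Et at 0° (12.4); SH at 120° is eclipsed with H at 120° (7.1); tBu at 240° is eclipsed with COOH at 240° (18.6). Total 38.1 kJ/mol.
E(B) − E(D) = 38.4 − 38.1 = +0.3 kJ/mol.

+0.3 kJ/mol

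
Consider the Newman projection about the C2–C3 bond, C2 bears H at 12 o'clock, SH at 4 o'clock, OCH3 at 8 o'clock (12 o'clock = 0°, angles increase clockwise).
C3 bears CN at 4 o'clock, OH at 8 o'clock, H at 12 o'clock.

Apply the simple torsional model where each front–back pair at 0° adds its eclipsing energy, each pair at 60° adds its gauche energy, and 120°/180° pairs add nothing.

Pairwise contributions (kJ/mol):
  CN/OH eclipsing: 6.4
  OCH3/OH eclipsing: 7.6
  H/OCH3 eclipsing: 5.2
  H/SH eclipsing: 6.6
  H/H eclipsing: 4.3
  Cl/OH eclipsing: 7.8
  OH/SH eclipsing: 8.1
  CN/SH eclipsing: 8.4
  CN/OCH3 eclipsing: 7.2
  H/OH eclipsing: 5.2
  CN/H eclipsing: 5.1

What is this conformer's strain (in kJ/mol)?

20.3 kJ/mol

This conformer (eclipsed): H–H eclipsed, SH–CN eclipsed, OCH3–OH eclipsed; 4.3 + 8.4 + 7.6 = 20.3 kJ/mol.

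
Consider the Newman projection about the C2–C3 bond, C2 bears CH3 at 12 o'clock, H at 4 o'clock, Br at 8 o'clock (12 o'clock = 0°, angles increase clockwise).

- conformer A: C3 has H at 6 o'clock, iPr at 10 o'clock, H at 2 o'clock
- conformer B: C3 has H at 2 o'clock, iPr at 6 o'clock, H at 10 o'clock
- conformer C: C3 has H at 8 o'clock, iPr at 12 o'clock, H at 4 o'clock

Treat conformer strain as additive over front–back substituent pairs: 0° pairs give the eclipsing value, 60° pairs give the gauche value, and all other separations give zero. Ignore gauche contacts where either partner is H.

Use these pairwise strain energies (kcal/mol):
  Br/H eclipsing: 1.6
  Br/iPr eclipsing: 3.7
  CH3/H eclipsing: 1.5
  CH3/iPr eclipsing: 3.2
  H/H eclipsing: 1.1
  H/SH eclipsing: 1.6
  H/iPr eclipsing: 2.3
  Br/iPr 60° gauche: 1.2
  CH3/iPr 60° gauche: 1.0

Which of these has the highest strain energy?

A is staggered. CH3 at 0° is gauche with iPr at 300° (1.0); Br at 240° is gauche with iPr at 300° (1.2). Total 2.2 kcal/mol.
B is staggered. Br at 240° is gauche with iPr at 180° (1.2). Total 1.2 kcal/mol.
C is eclipsed. CH3 at 0° is eclipsed with iPr at 0° (3.2); H at 120° is eclipsed with H at 120° (1.1); Br at 240° is eclipsed with H at 240° (1.6). Total 5.9 kcal/mol.
C has the highest total (5.9 kcal/mol).

C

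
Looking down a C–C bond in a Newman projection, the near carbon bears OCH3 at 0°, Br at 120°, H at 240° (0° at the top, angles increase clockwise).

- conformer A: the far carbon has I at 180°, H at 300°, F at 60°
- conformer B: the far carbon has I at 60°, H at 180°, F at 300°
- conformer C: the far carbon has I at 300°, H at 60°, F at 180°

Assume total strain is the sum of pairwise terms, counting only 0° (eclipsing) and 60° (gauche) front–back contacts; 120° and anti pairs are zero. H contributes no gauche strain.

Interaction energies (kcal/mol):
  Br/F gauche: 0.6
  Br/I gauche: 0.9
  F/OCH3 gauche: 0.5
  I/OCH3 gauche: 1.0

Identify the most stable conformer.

C

A (staggered): OCH3(0°)/F(60°) gauche 0.5; Br(120°)/I(180°) gauche 0.9; Br(120°)/F(60°) gauche 0.6 → 2.0 kcal/mol.
B (staggered): OCH3(0°)/I(60°) gauche 1.0; OCH3(0°)/F(300°) gauche 0.5; Br(120°)/I(60°) gauche 0.9 → 2.4 kcal/mol.
C (staggered): OCH3(0°)/I(300°) gauche 1.0; Br(120°)/F(180°) gauche 0.6 → 1.6 kcal/mol.
C has the lowest total (1.6 kcal/mol).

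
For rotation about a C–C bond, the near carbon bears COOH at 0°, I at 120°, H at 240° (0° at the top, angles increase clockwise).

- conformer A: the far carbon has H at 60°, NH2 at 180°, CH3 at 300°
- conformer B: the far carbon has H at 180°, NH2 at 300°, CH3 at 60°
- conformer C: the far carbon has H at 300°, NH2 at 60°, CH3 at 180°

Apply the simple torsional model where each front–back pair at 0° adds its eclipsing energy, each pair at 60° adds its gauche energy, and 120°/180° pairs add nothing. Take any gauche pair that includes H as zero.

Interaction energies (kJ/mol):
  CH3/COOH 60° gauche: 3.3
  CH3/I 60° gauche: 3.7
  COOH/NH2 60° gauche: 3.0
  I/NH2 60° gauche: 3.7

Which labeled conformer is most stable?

A (staggered): COOH(0°)/CH3(300°) gauche 3.3; I(120°)/NH2(180°) gauche 3.7 → 7.0 kJ/mol.
B (staggered): COOH(0°)/NH2(300°) gauche 3.0; COOH(0°)/CH3(60°) gauche 3.3; I(120°)/CH3(60°) gauche 3.7 → 10.0 kJ/mol.
C (staggered): COOH(0°)/NH2(60°) gauche 3.0; I(120°)/NH2(60°) gauche 3.7; I(120°)/CH3(180°) gauche 3.7 → 10.4 kJ/mol.
A has the lowest total (7.0 kJ/mol).

A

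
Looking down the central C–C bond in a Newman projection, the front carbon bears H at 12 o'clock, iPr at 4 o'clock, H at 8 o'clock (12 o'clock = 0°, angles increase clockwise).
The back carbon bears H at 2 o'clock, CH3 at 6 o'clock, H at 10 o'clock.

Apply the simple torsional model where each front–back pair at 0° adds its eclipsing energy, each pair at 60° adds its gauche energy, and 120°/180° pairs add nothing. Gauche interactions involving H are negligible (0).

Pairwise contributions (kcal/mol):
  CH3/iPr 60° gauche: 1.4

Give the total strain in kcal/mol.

1.4 kcal/mol

This conformer is staggered. iPr at 120° is gauche with CH3 at 180° (1.4). Total 1.4 kcal/mol.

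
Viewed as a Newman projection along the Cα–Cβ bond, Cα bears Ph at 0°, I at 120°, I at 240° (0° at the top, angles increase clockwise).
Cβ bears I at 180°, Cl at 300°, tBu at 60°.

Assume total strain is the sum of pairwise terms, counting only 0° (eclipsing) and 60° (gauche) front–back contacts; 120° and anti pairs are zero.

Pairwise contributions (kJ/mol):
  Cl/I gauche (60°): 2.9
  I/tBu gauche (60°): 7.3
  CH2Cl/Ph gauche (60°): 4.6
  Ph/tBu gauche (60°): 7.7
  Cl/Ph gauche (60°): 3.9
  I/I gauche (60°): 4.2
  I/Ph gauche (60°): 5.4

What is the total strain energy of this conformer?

30.2 kJ/mol

This conformer (staggered): Ph–Cl gauche, Ph–tBu gauche, I–I gauche, I–tBu gauche, I–I gauche, I–Cl gauche; 3.9 + 7.7 + 4.2 + 7.3 + 4.2 + 2.9 = 30.2 kJ/mol.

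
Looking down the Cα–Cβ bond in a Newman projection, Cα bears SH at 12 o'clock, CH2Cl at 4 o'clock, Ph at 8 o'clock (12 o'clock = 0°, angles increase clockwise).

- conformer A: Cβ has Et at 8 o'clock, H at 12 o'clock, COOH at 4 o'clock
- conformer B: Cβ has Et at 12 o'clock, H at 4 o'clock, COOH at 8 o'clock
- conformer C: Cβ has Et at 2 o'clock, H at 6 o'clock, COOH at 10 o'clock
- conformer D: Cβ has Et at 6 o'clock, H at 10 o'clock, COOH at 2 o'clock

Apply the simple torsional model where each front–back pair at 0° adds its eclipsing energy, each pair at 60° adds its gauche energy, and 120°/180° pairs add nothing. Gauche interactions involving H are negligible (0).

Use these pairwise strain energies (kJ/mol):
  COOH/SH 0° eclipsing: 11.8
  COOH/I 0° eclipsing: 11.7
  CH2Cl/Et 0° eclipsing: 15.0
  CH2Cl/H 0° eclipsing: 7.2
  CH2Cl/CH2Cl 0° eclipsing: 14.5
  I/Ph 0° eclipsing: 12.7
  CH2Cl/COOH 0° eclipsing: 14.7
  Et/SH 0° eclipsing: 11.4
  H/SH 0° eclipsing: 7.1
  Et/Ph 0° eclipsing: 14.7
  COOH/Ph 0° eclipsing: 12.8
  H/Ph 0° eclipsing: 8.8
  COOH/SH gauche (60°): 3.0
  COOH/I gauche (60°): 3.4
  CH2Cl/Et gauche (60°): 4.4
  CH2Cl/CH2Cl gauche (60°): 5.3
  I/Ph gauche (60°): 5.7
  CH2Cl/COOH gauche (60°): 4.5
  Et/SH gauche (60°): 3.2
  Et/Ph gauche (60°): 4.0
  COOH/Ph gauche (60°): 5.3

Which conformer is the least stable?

A

A (eclipsed): SH(0°)/H(0°) eclipsed 7.1; CH2Cl(120°)/COOH(120°) eclipsed 14.7; Ph(240°)/Et(240°) eclipsed 14.7 → 36.5 kJ/mol.
B (eclipsed): SH(0°)/Et(0°) eclipsed 11.4; CH2Cl(120°)/H(120°) eclipsed 7.2; Ph(240°)/COOH(240°) eclipsed 12.8 → 31.4 kJ/mol.
C (staggered): SH(0°)/Et(60°) gauche 3.2; SH(0°)/COOH(300°) gauche 3.0; CH2Cl(120°)/Et(60°) gauche 4.4; Ph(240°)/COOH(300°) gauche 5.3 → 15.9 kJ/mol.
D (staggered): SH(0°)/COOH(60°) gauche 3.0; CH2Cl(120°)/Et(180°) gauche 4.4; CH2Cl(120°)/COOH(60°) gauche 4.5; Ph(240°)/Et(180°) gauche 4.0 → 15.9 kJ/mol.
A has the highest total (36.5 kJ/mol).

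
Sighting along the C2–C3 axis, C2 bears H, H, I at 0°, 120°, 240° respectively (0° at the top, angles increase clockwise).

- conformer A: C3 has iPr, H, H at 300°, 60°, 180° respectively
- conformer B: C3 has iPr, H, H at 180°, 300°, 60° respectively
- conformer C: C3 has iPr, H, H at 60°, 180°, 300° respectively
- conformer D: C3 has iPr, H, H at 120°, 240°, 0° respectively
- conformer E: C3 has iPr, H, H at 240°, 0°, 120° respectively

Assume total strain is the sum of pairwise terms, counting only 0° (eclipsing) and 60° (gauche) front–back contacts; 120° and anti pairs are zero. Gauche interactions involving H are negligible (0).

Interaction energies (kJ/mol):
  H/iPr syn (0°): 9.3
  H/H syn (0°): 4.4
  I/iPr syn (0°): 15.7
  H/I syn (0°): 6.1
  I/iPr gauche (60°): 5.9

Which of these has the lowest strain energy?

A (staggered): I(240°)/iPr(300°) gauche 5.9 → 5.9 kJ/mol.
B (staggered): I(240°)/iPr(180°) gauche 5.9 → 5.9 kJ/mol.
C (staggered): no non-H gauche contacts → 0.0 kJ/mol.
D (eclipsed): H(0°)/H(0°) eclipsed 4.4; H(120°)/iPr(120°) eclipsed 9.3; I(240°)/H(240°) eclipsed 6.1 → 19.8 kJ/mol.
E (eclipsed): H(0°)/H(0°) eclipsed 4.4; H(120°)/H(120°) eclipsed 4.4; I(240°)/iPr(240°) eclipsed 15.7 → 24.5 kJ/mol.
C has the lowest total (0.0 kJ/mol).

C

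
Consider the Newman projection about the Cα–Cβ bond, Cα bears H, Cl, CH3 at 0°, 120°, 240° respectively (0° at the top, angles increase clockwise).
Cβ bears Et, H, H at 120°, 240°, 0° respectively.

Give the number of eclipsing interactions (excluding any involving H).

1

Non-H eclipsing pairs: Cl(120°)/Et(120°) — 1 interaction.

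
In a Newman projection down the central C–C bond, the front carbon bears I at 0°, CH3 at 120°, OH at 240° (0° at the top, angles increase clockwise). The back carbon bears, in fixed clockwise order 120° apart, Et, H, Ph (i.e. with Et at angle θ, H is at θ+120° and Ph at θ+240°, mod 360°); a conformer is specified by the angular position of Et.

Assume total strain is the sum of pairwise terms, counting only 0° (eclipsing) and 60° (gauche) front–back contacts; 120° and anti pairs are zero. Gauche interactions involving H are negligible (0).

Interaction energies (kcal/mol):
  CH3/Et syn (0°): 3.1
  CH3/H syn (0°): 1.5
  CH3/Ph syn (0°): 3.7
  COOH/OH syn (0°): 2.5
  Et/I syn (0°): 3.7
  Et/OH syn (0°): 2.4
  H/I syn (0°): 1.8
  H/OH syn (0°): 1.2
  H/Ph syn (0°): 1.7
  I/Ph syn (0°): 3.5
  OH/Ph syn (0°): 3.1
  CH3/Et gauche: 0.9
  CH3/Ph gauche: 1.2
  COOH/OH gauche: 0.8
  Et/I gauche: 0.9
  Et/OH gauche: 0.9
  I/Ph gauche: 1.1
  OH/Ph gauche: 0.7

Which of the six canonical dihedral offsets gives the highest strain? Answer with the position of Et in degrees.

0°

Et at 0° (eclipsed): I(0°)/Et(0°) eclipsed 3.7; CH3(120°)/H(120°) eclipsed 1.5; OH(240°)/Ph(240°) eclipsed 3.1 → 8.3 kcal/mol.
Et at 60° (staggered): I(0°)/Et(60°) gauche 0.9; I(0°)/Ph(300°) gauche 1.1; CH3(120°)/Et(60°) gauche 0.9; OH(240°)/Ph(300°) gauche 0.7 → 3.6 kcal/mol.
Et at 120° (eclipsed): I(0°)/Ph(0°) eclipsed 3.5; CH3(120°)/Et(120°) eclipsed 3.1; OH(240°)/H(240°) eclipsed 1.2 → 7.8 kcal/mol.
Et at 180° (staggered): I(0°)/Ph(60°) gauche 1.1; CH3(120°)/Et(180°) gauche 0.9; CH3(120°)/Ph(60°) gauche 1.2; OH(240°)/Et(180°) gauche 0.9 → 4.1 kcal/mol.
Et at 240° (eclipsed): I(0°)/H(0°) eclipsed 1.8; CH3(120°)/Ph(120°) eclipsed 3.7; OH(240°)/Et(240°) eclipsed 2.4 → 7.9 kcal/mol.
Et at 300° (staggered): I(0°)/Et(300°) gauche 0.9; CH3(120°)/Ph(180°) gauche 1.2; OH(240°)/Et(300°) gauche 0.9; OH(240°)/Ph(180°) gauche 0.7 → 3.7 kcal/mol.
The maximum (8.3 kcal/mol) occurs with Et at 0°.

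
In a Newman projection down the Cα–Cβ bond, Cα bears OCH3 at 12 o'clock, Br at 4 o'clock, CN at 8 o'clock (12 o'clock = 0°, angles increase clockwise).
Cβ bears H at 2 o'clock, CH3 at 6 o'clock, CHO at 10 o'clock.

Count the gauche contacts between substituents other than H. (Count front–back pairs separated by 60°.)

4

Non-H gauche pairs: OCH3(0°)/CHO(300°); Br(120°)/CH3(180°); CN(240°)/CH3(180°); CN(240°)/CHO(300°) — 4 interactions.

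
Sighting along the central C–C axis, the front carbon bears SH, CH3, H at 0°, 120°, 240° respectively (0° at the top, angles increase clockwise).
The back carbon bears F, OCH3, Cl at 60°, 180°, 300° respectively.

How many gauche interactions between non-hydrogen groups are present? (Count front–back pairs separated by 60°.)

Non-H gauche pairs: SH(0°)/F(60°); SH(0°)/Cl(300°); CH3(120°)/F(60°); CH3(120°)/OCH3(180°) — 4 interactions.

4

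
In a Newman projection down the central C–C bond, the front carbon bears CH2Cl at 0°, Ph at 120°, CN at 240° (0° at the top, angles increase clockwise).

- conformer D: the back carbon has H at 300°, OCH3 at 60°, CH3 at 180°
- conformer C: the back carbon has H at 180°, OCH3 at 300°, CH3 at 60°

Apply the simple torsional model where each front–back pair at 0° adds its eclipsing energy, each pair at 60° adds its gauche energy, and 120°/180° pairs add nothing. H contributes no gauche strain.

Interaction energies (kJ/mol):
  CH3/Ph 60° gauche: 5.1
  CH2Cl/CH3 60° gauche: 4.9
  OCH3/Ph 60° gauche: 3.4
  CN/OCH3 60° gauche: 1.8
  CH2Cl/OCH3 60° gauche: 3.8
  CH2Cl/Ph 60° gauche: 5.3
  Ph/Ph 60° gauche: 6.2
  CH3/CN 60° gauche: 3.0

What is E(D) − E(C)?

D (staggered): CH2Cl–OCH3 gauche, Ph–OCH3 gauche, Ph–CH3 gauche, CN–CH3 gauche; 3.8 + 3.4 + 5.1 + 3.0 = 15.3 kJ/mol.
C (staggered): CH2Cl–OCH3 gauche, CH2Cl–CH3 gauche, Ph–CH3 gauche, CN–OCH3 gauche; 3.8 + 4.9 + 5.1 + 1.8 = 15.6 kJ/mol.
E(D) − E(C) = 15.3 − 15.6 = -0.3 kJ/mol.

-0.3 kJ/mol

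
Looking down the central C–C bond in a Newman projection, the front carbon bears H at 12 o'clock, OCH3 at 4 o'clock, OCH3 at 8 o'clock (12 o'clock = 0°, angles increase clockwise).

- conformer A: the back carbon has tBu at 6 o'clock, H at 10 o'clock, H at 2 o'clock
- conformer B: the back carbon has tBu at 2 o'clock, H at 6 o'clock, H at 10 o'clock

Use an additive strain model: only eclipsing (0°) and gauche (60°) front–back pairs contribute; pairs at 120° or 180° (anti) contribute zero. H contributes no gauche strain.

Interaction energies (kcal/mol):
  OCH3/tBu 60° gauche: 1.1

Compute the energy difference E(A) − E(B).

+1.1 kcal/mol

A (staggered): OCH3(120°)/tBu(180°) gauche 1.1; OCH3(240°)/tBu(180°) gauche 1.1 → 2.2 kcal/mol.
B (staggered): OCH3(120°)/tBu(60°) gauche 1.1 → 1.1 kcal/mol.
E(A) − E(B) = 2.2 − 1.1 = +1.1 kcal/mol.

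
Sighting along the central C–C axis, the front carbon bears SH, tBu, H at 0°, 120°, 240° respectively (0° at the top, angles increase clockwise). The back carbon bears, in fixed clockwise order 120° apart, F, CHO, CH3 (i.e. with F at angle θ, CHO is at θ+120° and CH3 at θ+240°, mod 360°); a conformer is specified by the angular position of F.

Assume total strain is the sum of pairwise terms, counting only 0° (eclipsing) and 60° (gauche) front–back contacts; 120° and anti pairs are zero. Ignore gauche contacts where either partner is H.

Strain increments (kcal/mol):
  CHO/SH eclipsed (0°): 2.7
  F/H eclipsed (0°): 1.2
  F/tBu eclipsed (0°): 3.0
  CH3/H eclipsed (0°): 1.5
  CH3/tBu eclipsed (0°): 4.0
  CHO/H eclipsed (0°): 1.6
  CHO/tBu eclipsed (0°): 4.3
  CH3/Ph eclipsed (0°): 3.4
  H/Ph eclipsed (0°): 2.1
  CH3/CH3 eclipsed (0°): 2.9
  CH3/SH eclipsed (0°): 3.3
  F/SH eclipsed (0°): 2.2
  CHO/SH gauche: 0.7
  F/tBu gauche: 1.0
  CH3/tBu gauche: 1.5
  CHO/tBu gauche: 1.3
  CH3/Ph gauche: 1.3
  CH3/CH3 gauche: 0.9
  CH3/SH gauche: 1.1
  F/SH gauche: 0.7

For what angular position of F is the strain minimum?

F at 0° (eclipsed): SH–F eclipsed, tBu–CHO eclipsed, H–CH3 eclipsed; 2.2 + 4.3 + 1.5 = 8.0 kcal/mol.
F at 60° (staggered): SH–F gauche, SH–CH3 gauche, tBu–F gauche, tBu–CHO gauche; 0.7 + 1.1 + 1.0 + 1.3 = 4.1 kcal/mol.
F at 120° (eclipsed): SH–CH3 eclipsed, tBu–F eclipsed, H–CHO eclipsed; 3.3 + 3.0 + 1.6 = 7.9 kcal/mol.
F at 180° (staggered): SH–CHO gauche, SH–CH3 gauche, tBu–F gauche, tBu–CH3 gauche; 0.7 + 1.1 + 1.0 + 1.5 = 4.3 kcal/mol.
F at 240° (eclipsed): SH–CHO eclipsed, tBu–CH3 eclipsed, H–F eclipsed; 2.7 + 4.0 + 1.2 = 7.9 kcal/mol.
F at 300° (staggered): SH–F gauche, SH–CHO gauche, tBu–CHO gauche, tBu–CH3 gauche; 0.7 + 0.7 + 1.3 + 1.5 = 4.2 kcal/mol.
The minimum (4.1 kcal/mol) occurs with F at 60°.

60°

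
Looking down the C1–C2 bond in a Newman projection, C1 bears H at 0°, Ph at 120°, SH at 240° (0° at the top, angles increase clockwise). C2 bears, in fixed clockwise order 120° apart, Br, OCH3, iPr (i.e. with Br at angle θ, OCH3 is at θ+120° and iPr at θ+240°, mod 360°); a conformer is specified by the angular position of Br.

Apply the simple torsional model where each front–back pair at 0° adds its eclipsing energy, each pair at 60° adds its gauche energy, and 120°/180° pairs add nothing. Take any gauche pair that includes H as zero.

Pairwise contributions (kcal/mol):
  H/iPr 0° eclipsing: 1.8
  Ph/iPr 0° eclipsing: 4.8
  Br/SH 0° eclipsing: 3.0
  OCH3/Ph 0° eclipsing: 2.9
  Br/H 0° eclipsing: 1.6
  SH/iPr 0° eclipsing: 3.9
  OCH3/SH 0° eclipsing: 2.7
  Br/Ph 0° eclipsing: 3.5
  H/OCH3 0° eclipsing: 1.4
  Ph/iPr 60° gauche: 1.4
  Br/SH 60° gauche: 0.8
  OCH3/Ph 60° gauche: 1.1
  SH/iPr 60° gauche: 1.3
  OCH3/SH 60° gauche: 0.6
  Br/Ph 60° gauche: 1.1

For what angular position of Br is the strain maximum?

240°

Br at 0° is eclipsed. H at 0° is eclipsed with Br at 0° (1.6); Ph at 120° is eclipsed with OCH3 at 120° (2.9); SH at 240° is eclipsed with iPr at 240° (3.9). Total 8.4 kcal/mol.
Br at 60° is staggered. Ph at 120° is gauche with Br at 60° (1.1); Ph at 120° is gauche with OCH3 at 180° (1.1); SH at 240° is gauche with OCH3 at 180° (0.6); SH at 240° is gauche with iPr at 300° (1.3). Total 4.1 kcal/mol.
Br at 120° is eclipsed. H at 0° is eclipsed with iPr at 0° (1.8); Ph at 120° is eclipsed with Br at 120° (3.5); SH at 240° is eclipsed with OCH3 at 240° (2.7). Total 8.0 kcal/mol.
Br at 180° is staggered. Ph at 120° is gauche with Br at 180° (1.1); Ph at 120° is gauche with iPr at 60° (1.4); SH at 240° is gauche with Br at 180° (0.8); SH at 240° is gauche with OCH3 at 300° (0.6). Total 3.9 kcal/mol.
Br at 240° is eclipsed. H at 0° is eclipsed with OCH3 at 0° (1.4); Ph at 120° is eclipsed with iPr at 120° (4.8); SH at 240° is eclipsed with Br at 240° (3.0). Total 9.2 kcal/mol.
Br at 300° is staggered. Ph at 120° is gauche with OCH3 at 60° (1.1); Ph at 120° is gauche with iPr at 180° (1.4); SH at 240° is gauche with Br at 300° (0.8); SH at 240° is gauche with iPr at 180° (1.3). Total 4.6 kcal/mol.
The maximum (9.2 kcal/mol) occurs with Br at 240°.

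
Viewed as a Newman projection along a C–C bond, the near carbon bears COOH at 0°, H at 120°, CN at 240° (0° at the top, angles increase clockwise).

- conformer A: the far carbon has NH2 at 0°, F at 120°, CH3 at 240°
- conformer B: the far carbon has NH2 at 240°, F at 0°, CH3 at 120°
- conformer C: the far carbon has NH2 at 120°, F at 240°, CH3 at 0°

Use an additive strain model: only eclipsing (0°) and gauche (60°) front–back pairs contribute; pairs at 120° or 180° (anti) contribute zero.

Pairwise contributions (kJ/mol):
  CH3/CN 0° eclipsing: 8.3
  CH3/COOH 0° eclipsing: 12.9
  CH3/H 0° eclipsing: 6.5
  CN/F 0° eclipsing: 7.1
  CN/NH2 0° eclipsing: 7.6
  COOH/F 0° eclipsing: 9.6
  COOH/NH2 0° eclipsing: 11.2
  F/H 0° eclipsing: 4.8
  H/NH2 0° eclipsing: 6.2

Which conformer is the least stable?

C

A (eclipsed): COOH(0°)/NH2(0°) eclipsed 11.2; H(120°)/F(120°) eclipsed 4.8; CN(240°)/CH3(240°) eclipsed 8.3 → 24.3 kJ/mol.
B (eclipsed): COOH(0°)/F(0°) eclipsed 9.6; H(120°)/CH3(120°) eclipsed 6.5; CN(240°)/NH2(240°) eclipsed 7.6 → 23.7 kJ/mol.
C (eclipsed): COOH(0°)/CH3(0°) eclipsed 12.9; H(120°)/NH2(120°) eclipsed 6.2; CN(240°)/F(240°) eclipsed 7.1 → 26.2 kJ/mol.
C has the highest total (26.2 kJ/mol).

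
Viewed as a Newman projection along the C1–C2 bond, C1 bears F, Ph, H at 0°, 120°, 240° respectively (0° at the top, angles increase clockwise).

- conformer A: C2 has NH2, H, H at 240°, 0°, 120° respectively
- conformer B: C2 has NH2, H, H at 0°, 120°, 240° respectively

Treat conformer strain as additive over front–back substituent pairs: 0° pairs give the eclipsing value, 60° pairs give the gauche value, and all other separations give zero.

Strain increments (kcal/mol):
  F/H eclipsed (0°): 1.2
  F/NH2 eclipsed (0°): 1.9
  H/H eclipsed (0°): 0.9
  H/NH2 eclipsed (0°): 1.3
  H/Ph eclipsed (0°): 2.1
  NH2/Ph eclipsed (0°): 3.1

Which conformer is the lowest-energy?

A

A is eclipsed. F at 0° is eclipsed with H at 0° (1.2); Ph at 120° is eclipsed with H at 120° (2.1); H at 240° is eclipsed with NH2 at 240° (1.3). Total 4.6 kcal/mol.
B is eclipsed. F at 0° is eclipsed with NH2 at 0° (1.9); Ph at 120° is eclipsed with H at 120° (2.1); H at 240° is eclipsed with H at 240° (0.9). Total 4.9 kcal/mol.
A has the lowest total (4.6 kcal/mol).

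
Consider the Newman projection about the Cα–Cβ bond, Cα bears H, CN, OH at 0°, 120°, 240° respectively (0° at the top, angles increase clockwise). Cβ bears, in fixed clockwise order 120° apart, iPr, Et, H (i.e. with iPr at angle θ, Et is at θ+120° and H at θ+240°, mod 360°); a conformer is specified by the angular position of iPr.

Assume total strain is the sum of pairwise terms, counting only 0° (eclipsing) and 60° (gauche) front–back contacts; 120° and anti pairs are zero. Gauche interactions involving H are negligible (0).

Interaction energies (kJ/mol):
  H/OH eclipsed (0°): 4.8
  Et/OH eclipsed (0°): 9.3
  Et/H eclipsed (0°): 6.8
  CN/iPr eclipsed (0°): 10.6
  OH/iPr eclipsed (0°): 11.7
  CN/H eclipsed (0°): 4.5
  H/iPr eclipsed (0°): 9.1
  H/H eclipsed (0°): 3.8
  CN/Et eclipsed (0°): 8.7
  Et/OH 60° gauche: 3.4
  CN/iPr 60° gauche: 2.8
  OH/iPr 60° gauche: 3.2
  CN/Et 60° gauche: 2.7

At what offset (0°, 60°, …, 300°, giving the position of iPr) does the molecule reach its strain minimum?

iPr at 0° (eclipsed): H–iPr eclipsed, CN–Et eclipsed, OH–H eclipsed; 9.1 + 8.7 + 4.8 = 22.6 kJ/mol.
iPr at 60° (staggered): CN–iPr gauche, CN–Et gauche, OH–Et gauche; 2.8 + 2.7 + 3.4 = 8.9 kJ/mol.
iPr at 120° (eclipsed): H–H eclipsed, CN–iPr eclipsed, OH–Et eclipsed; 3.8 + 10.6 + 9.3 = 23.7 kJ/mol.
iPr at 180° (staggered): CN–iPr gauche, OH–iPr gauche, OH–Et gauche; 2.8 + 3.2 + 3.4 = 9.4 kJ/mol.
iPr at 240° (eclipsed): H–Et eclipsed, CN–H eclipsed, OH–iPr eclipsed; 6.8 + 4.5 + 11.7 = 23.0 kJ/mol.
iPr at 300° (staggered): CN–Et gauche, OH–iPr gauche; 2.7 + 3.2 = 5.9 kJ/mol.
The minimum (5.9 kJ/mol) occurs with iPr at 300°.

300°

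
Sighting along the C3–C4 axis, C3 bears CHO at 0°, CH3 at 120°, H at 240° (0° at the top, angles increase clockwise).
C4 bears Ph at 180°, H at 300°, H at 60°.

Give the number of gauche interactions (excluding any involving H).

Non-H gauche pairs: CH3(120°)/Ph(180°) — 1 interaction.

1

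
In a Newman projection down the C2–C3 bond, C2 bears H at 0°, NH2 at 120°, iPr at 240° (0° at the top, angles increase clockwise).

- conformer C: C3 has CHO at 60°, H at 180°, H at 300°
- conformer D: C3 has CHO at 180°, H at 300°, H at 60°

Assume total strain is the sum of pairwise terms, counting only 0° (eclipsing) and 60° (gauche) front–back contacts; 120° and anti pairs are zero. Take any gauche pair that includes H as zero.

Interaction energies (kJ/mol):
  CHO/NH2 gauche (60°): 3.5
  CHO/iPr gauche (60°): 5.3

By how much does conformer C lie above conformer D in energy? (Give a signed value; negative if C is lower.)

-5.3 kJ/mol

C (staggered): NH2–CHO gauche; 3.5 = 3.5 kJ/mol.
D (staggered): NH2–CHO gauche, iPr–CHO gauche; 3.5 + 5.3 = 8.8 kJ/mol.
E(C) − E(D) = 3.5 − 8.8 = -5.3 kJ/mol.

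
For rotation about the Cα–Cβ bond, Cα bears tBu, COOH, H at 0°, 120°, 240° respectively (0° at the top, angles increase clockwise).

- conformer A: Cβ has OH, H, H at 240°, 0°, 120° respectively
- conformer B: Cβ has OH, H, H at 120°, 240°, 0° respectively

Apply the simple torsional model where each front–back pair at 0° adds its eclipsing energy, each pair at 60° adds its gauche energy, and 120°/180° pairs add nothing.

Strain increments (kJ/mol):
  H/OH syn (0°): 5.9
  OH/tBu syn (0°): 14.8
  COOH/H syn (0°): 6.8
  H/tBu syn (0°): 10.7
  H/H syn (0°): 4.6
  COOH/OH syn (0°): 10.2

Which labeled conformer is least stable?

A (eclipsed): tBu–H eclipsed, COOH–H eclipsed, H–OH eclipsed; 10.7 + 6.8 + 5.9 = 23.4 kJ/mol.
B (eclipsed): tBu–H eclipsed, COOH–OH eclipsed, H–H eclipsed; 10.7 + 10.2 + 4.6 = 25.5 kJ/mol.
B has the highest total (25.5 kJ/mol).

B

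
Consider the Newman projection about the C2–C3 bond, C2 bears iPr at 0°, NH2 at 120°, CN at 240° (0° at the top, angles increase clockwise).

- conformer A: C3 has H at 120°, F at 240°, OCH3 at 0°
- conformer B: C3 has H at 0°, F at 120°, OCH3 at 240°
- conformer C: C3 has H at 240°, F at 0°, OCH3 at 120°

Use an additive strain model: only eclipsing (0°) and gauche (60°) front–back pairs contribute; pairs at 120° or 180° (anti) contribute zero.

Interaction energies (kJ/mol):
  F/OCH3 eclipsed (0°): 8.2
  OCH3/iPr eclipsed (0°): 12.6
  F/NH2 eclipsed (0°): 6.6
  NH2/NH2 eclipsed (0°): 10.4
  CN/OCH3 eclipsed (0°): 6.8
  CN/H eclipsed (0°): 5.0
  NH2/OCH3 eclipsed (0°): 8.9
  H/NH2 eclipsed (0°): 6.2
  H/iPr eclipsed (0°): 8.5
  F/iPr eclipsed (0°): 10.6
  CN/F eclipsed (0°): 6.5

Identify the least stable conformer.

A (eclipsed): iPr–OCH3 eclipsed, NH2–H eclipsed, CN–F eclipsed; 12.6 + 6.2 + 6.5 = 25.3 kJ/mol.
B (eclipsed): iPr–H eclipsed, NH2–F eclipsed, CN–OCH3 eclipsed; 8.5 + 6.6 + 6.8 = 21.9 kJ/mol.
C (eclipsed): iPr–F eclipsed, NH2–OCH3 eclipsed, CN–H eclipsed; 10.6 + 8.9 + 5.0 = 24.5 kJ/mol.
A has the highest total (25.3 kJ/mol).

A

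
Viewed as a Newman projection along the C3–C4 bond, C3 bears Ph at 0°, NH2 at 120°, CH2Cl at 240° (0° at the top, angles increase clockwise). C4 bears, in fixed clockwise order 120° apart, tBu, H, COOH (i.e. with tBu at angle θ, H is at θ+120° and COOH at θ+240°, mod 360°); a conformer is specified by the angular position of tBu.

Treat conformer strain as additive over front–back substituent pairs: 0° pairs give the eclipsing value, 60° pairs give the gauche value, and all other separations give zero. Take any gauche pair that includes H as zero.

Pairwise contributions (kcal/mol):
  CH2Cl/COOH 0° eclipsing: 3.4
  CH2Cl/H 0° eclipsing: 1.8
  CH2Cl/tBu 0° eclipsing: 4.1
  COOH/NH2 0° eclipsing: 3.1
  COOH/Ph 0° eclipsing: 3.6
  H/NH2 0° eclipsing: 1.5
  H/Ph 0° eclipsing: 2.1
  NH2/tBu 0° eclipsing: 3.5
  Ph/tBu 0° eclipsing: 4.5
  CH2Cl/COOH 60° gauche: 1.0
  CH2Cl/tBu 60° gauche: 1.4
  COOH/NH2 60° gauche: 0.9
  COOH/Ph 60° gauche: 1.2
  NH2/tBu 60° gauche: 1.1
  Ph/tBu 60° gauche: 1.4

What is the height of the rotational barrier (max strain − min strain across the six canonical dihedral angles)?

4.8 kcal/mol

tBu at 0° (eclipsed): Ph(0°)/tBu(0°) eclipsed 4.5; NH2(120°)/H(120°) eclipsed 1.5; CH2Cl(240°)/COOH(240°) eclipsed 3.4 → 9.4 kcal/mol.
tBu at 60° (staggered): Ph(0°)/tBu(60°) gauche 1.4; Ph(0°)/COOH(300°) gauche 1.2; NH2(120°)/tBu(60°) gauche 1.1; CH2Cl(240°)/COOH(300°) gauche 1.0 → 4.7 kcal/mol.
tBu at 120° (eclipsed): Ph(0°)/COOH(0°) eclipsed 3.6; NH2(120°)/tBu(120°) eclipsed 3.5; CH2Cl(240°)/H(240°) eclipsed 1.8 → 8.9 kcal/mol.
tBu at 180° (staggered): Ph(0°)/COOH(60°) gauche 1.2; NH2(120°)/tBu(180°) gauche 1.1; NH2(120°)/COOH(60°) gauche 0.9; CH2Cl(240°)/tBu(180°) gauche 1.4 → 4.6 kcal/mol.
tBu at 240° (eclipsed): Ph(0°)/H(0°) eclipsed 2.1; NH2(120°)/COOH(120°) eclipsed 3.1; CH2Cl(240°)/tBu(240°) eclipsed 4.1 → 9.3 kcal/mol.
tBu at 300° (staggered): Ph(0°)/tBu(300°) gauche 1.4; NH2(120°)/COOH(180°) gauche 0.9; CH2Cl(240°)/tBu(300°) gauche 1.4; CH2Cl(240°)/COOH(180°) gauche 1.0 → 4.7 kcal/mol.
Max at 0° (9.4 kcal/mol), min at 180° (4.6 kcal/mol); barrier = 4.8 kcal/mol.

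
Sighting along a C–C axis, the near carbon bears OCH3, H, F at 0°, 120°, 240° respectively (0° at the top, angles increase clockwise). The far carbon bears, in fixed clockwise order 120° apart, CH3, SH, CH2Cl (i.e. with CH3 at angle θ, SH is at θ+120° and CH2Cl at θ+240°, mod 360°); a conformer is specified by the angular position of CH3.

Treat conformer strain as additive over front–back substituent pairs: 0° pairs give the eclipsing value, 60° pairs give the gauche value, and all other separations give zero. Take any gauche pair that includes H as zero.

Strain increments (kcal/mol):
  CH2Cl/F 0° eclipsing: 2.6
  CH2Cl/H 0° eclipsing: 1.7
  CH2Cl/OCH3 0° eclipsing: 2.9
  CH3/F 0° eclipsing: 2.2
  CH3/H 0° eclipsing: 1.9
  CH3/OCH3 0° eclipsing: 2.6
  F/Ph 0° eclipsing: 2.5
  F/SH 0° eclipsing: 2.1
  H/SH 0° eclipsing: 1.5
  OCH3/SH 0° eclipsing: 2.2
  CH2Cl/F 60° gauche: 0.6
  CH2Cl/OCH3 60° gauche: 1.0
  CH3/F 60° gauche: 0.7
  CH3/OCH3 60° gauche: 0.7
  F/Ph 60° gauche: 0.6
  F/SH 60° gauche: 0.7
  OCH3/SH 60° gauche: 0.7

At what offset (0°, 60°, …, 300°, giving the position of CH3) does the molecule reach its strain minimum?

CH3 at 0° is eclipsed. OCH3 at 0° is eclipsed with CH3 at 0° (2.6); H at 120° is eclipsed with SH at 120° (1.5); F at 240° is eclipsed with CH2Cl at 240° (2.6). Total 6.7 kcal/mol.
CH3 at 60° is staggered. OCH3 at 0° is gauche with CH3 at 60° (0.7); OCH3 at 0° is gauche with CH2Cl at 300° (1.0); F at 240° is gauche with SH at 180° (0.7); F at 240° is gauche with CH2Cl at 300° (0.6). Total 3.0 kcal/mol.
CH3 at 120° is eclipsed. OCH3 at 0° is eclipsed with CH2Cl at 0° (2.9); H at 120° is eclipsed with CH3 at 120° (1.9); F at 240° is eclipsed with SH at 240° (2.1). Total 6.9 kcal/mol.
CH3 at 180° is staggered. OCH3 at 0° is gauche with SH at 300° (0.7); OCH3 at 0° is gauche with CH2Cl at 60° (1.0); F at 240° is gauche with CH3 at 180° (0.7); F at 240° is gauche with SH at 300° (0.7). Total 3.1 kcal/mol.
CH3 at 240° is eclipsed. OCH3 at 0° is eclipsed with SH at 0° (2.2); H at 120° is eclipsed with CH2Cl at 120° (1.7); F at 240° is eclipsed with CH3 at 240° (2.2). Total 6.1 kcal/mol.
CH3 at 300° is staggered. OCH3 at 0° is gauche with CH3 at 300° (0.7); OCH3 at 0° is gauche with SH at 60° (0.7); F at 240° is gauche with CH3 at 300° (0.7); F at 240° is gauche with CH2Cl at 180° (0.6). Total 2.7 kcal/mol.
The minimum (2.7 kcal/mol) occurs with CH3 at 300°.

300°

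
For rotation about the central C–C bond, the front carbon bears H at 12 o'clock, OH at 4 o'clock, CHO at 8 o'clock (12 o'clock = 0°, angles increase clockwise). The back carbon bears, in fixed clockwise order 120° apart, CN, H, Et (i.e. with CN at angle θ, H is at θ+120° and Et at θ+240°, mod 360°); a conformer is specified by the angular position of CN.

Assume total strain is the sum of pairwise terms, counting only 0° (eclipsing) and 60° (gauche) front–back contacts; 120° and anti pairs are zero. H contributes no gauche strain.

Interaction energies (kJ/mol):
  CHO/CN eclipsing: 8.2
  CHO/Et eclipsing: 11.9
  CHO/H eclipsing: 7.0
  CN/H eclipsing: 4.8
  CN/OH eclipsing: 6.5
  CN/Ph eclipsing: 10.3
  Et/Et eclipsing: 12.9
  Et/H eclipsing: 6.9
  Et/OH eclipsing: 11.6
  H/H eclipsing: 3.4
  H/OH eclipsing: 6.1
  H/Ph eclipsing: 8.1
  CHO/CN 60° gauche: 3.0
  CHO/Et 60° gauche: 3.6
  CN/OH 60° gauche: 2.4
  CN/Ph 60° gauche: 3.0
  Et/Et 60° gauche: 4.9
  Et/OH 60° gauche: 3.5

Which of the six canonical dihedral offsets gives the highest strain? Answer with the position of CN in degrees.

240°

CN at 0° (eclipsed): H(0°)/CN(0°) eclipsed 4.8; OH(120°)/H(120°) eclipsed 6.1; CHO(240°)/Et(240°) eclipsed 11.9 → 22.8 kJ/mol.
CN at 60° (staggered): OH(120°)/CN(60°) gauche 2.4; CHO(240°)/Et(300°) gauche 3.6 → 6.0 kJ/mol.
CN at 120° (eclipsed): H(0°)/Et(0°) eclipsed 6.9; OH(120°)/CN(120°) eclipsed 6.5; CHO(240°)/H(240°) eclipsed 7.0 → 20.4 kJ/mol.
CN at 180° (staggered): OH(120°)/CN(180°) gauche 2.4; OH(120°)/Et(60°) gauche 3.5; CHO(240°)/CN(180°) gauche 3.0 → 8.9 kJ/mol.
CN at 240° (eclipsed): H(0°)/H(0°) eclipsed 3.4; OH(120°)/Et(120°) eclipsed 11.6; CHO(240°)/CN(240°) eclipsed 8.2 → 23.2 kJ/mol.
CN at 300° (staggered): OH(120°)/Et(180°) gauche 3.5; CHO(240°)/CN(300°) gauche 3.0; CHO(240°)/Et(180°) gauche 3.6 → 10.1 kJ/mol.
The maximum (23.2 kJ/mol) occurs with CN at 240°.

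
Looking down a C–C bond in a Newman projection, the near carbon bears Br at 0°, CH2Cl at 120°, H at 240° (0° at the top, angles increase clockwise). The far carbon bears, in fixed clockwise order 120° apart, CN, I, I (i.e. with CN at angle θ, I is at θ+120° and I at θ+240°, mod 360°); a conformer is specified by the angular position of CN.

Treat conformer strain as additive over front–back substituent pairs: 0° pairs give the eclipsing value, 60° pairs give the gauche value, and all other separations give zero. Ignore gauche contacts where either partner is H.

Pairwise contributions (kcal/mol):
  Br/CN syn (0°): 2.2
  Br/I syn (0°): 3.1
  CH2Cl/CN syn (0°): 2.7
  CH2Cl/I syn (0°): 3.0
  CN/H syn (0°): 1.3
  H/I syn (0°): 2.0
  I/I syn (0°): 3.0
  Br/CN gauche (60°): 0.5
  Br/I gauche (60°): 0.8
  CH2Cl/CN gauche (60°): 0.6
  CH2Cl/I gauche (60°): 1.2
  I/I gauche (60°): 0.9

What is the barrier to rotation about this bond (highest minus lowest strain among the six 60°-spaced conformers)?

CN at 0° (eclipsed): Br–CN eclipsed, CH2Cl–I eclipsed, H–I eclipsed; 2.2 + 3.0 + 2.0 = 7.2 kcal/mol.
CN at 60° (staggered): Br–CN gauche, Br–I gauche, CH2Cl–CN gauche, CH2Cl–I gauche; 0.5 + 0.8 + 0.6 + 1.2 = 3.1 kcal/mol.
CN at 120° (eclipsed): Br–I eclipsed, CH2Cl–CN eclipsed, H–I eclipsed; 3.1 + 2.7 + 2.0 = 7.8 kcal/mol.
CN at 180° (staggered): Br–I gauche, Br–I gauche, CH2Cl–CN gauche, CH2Cl–I gauche; 0.8 + 0.8 + 0.6 + 1.2 = 3.4 kcal/mol.
CN at 240° (eclipsed): Br–I eclipsed, CH2Cl–I eclipsed, H–CN eclipsed; 3.1 + 3.0 + 1.3 = 7.4 kcal/mol.
CN at 300° (staggered): Br–CN gauche, Br–I gauche, CH2Cl–I gauche, CH2Cl–I gauche; 0.5 + 0.8 + 1.2 + 1.2 = 3.7 kcal/mol.
Max at 120° (7.8 kcal/mol), min at 60° (3.1 kcal/mol); barrier = 4.7 kcal/mol.

4.7 kcal/mol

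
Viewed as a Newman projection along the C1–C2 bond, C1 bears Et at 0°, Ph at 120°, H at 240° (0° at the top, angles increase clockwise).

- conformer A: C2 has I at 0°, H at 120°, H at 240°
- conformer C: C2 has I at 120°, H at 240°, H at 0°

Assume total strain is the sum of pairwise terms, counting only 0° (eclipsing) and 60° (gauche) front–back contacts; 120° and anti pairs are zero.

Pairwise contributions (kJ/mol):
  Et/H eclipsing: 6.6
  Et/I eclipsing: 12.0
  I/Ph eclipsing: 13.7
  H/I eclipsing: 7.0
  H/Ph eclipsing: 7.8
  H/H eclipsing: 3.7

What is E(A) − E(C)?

-0.5 kJ/mol

A (eclipsed): Et–I eclipsed, Ph–H eclipsed, H–H eclipsed; 12.0 + 7.8 + 3.7 = 23.5 kJ/mol.
C (eclipsed): Et–H eclipsed, Ph–I eclipsed, H–H eclipsed; 6.6 + 13.7 + 3.7 = 24.0 kJ/mol.
E(A) − E(C) = 23.5 − 24.0 = -0.5 kJ/mol.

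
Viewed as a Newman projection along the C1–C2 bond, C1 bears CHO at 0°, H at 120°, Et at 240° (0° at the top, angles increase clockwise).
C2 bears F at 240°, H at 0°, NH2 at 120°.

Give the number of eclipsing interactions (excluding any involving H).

1

Non-H eclipsing pairs: Et(240°)/F(240°) — 1 interaction.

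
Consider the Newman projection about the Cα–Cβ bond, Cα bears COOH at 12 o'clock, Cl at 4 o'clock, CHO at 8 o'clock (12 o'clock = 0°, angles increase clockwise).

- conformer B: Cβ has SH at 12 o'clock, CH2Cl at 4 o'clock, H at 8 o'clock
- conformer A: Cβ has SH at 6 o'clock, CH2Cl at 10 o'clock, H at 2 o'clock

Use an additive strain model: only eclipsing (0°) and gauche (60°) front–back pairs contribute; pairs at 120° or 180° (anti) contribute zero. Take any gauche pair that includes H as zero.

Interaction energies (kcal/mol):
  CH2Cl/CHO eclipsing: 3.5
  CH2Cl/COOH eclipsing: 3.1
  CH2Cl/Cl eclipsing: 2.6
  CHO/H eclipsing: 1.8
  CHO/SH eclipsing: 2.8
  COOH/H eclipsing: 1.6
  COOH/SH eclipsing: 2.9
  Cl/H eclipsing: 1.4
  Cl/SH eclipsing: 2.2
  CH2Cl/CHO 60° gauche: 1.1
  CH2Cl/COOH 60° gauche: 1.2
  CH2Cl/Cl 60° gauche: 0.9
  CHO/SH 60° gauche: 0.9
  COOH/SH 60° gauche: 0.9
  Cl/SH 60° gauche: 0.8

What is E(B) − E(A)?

B (eclipsed): COOH–SH eclipsed, Cl–CH2Cl eclipsed, CHO–H eclipsed; 2.9 + 2.6 + 1.8 = 7.3 kcal/mol.
A (staggered): COOH–CH2Cl gauche, Cl–SH gauche, CHO–SH gauche, CHO–CH2Cl gauche; 1.2 + 0.8 + 0.9 + 1.1 = 4.0 kcal/mol.
E(B) − E(A) = 7.3 − 4.0 = +3.3 kcal/mol.

+3.3 kcal/mol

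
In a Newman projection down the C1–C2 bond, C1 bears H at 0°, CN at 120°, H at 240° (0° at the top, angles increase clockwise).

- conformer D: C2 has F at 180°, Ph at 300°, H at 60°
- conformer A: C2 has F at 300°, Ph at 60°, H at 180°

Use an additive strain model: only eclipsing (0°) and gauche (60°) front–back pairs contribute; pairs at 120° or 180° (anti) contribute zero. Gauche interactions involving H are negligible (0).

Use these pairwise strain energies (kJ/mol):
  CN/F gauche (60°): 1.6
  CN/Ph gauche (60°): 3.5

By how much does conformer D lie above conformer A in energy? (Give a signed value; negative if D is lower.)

D (staggered): CN–F gauche; 1.6 = 1.6 kJ/mol.
A (staggered): CN–Ph gauche; 3.5 = 3.5 kJ/mol.
E(D) − E(A) = 1.6 − 3.5 = -1.9 kJ/mol.

-1.9 kJ/mol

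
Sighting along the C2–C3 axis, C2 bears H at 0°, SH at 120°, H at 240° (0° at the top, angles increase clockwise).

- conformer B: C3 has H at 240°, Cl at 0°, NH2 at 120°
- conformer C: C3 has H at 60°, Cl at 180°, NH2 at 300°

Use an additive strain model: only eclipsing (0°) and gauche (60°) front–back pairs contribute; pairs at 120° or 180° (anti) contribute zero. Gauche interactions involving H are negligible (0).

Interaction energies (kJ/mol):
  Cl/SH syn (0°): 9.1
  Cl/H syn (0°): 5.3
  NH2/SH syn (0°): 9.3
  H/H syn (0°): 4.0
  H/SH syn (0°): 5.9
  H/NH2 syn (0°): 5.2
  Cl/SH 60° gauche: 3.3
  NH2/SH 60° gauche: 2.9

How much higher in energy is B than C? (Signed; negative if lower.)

B is eclipsed. H at 0° is eclipsed with Cl at 0° (5.3); SH at 120° is eclipsed with NH2 at 120° (9.3); H at 240° is eclipsed with H at 240° (4.0). Total 18.6 kJ/mol.
C is staggered. SH at 120° is gauche with Cl at 180° (3.3). Total 3.3 kJ/mol.
E(B) − E(C) = 18.6 − 3.3 = +15.3 kJ/mol.

+15.3 kJ/mol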